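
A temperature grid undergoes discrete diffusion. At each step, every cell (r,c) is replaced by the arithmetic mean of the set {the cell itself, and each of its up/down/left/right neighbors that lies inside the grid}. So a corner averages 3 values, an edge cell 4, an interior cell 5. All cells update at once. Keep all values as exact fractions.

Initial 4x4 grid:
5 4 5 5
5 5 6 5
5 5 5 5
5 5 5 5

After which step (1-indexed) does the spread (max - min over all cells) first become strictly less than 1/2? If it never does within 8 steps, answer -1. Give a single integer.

Answer: 2

Derivation:
Step 1: max=21/4, min=14/3, spread=7/12
Step 2: max=513/100, min=173/36, spread=73/225
  -> spread < 1/2 first at step 2
Step 3: max=12263/2400, min=2099/432, spread=5417/21600
Step 4: max=8129/1600, min=317437/64800, spread=943/5184
Step 5: max=10945391/2160000, min=9578263/1944000, spread=2725889/19440000
Step 6: max=36442171/7200000, min=288423541/58320000, spread=67580441/583200000
Step 7: max=982579693/194400000, min=1735699307/349920000, spread=82360351/874800000
Step 8: max=29449878991/5832000000, min=260899755277/52488000000, spread=2074577821/26244000000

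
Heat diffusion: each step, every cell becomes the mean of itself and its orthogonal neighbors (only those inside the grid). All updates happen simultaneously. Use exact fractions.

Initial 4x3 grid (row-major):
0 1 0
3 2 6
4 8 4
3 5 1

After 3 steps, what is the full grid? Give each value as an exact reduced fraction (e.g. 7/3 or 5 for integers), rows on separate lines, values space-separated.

After step 1:
  4/3 3/4 7/3
  9/4 4 3
  9/2 23/5 19/4
  4 17/4 10/3
After step 2:
  13/9 101/48 73/36
  145/48 73/25 169/48
  307/80 221/50 941/240
  17/4 971/240 37/9
After step 3:
  473/216 30587/14400 551/216
  20201/7200 19183/6000 22301/7200
  9317/2400 22973/6000 28751/7200
  182/45 60577/14400 1087/270

Answer: 473/216 30587/14400 551/216
20201/7200 19183/6000 22301/7200
9317/2400 22973/6000 28751/7200
182/45 60577/14400 1087/270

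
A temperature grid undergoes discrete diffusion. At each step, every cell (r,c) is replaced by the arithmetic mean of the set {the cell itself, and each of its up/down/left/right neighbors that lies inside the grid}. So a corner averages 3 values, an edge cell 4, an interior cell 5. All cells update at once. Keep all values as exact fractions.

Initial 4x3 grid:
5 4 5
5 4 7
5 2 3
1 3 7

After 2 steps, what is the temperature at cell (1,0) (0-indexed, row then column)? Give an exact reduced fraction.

Step 1: cell (1,0) = 19/4
Step 2: cell (1,0) = 64/15
Full grid after step 2:
  167/36 189/40 175/36
  64/15 109/25 577/120
  18/5 381/100 517/120
  19/6 839/240 37/9

Answer: 64/15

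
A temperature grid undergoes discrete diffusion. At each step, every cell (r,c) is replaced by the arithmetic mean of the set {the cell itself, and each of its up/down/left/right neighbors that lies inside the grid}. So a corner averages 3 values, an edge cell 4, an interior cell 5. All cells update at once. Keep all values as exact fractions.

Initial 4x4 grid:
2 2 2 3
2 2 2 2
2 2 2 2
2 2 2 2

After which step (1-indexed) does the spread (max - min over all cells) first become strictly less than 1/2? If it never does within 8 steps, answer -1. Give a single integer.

Answer: 1

Derivation:
Step 1: max=7/3, min=2, spread=1/3
  -> spread < 1/2 first at step 1
Step 2: max=41/18, min=2, spread=5/18
Step 3: max=473/216, min=2, spread=41/216
Step 4: max=14003/6480, min=2, spread=1043/6480
Step 5: max=414353/194400, min=2, spread=25553/194400
Step 6: max=12335459/5832000, min=36079/18000, spread=645863/5832000
Step 7: max=367561691/174960000, min=240971/120000, spread=16225973/174960000
Step 8: max=10975077983/5248800000, min=108701/54000, spread=409340783/5248800000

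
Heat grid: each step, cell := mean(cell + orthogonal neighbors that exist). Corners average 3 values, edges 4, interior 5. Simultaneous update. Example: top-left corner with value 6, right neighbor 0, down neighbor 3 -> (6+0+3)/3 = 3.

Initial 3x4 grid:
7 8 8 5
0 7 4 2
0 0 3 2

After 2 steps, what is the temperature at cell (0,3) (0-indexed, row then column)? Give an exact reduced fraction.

Answer: 29/6

Derivation:
Step 1: cell (0,3) = 5
Step 2: cell (0,3) = 29/6
Full grid after step 2:
  16/3 451/80 471/80 29/6
  123/40 221/50 407/100 923/240
  2 171/80 713/240 47/18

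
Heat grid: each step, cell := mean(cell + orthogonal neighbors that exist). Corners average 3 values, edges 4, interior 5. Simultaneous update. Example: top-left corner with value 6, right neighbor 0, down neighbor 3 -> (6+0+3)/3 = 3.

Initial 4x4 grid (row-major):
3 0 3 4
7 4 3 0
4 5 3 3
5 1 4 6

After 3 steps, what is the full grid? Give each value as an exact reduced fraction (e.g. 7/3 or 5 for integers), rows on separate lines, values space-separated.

After step 1:
  10/3 5/2 5/2 7/3
  9/2 19/5 13/5 5/2
  21/4 17/5 18/5 3
  10/3 15/4 7/2 13/3
After step 2:
  31/9 91/30 149/60 22/9
  1013/240 84/25 3 313/120
  989/240 99/25 161/50 403/120
  37/9 839/240 911/240 65/18
After step 3:
  7703/2160 11089/3600 1973/720 2713/1080
  27263/7200 21089/6000 8803/3000 1027/360
  29543/7200 5447/1500 20801/6000 5759/1800
  2111/540 27653/7200 25421/7200 7751/2160

Answer: 7703/2160 11089/3600 1973/720 2713/1080
27263/7200 21089/6000 8803/3000 1027/360
29543/7200 5447/1500 20801/6000 5759/1800
2111/540 27653/7200 25421/7200 7751/2160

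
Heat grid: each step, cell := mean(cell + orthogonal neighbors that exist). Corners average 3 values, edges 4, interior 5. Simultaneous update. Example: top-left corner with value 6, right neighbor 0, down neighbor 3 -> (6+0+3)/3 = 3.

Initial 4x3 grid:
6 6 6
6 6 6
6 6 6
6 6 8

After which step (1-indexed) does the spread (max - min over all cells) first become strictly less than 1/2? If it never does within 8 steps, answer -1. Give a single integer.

Answer: 3

Derivation:
Step 1: max=20/3, min=6, spread=2/3
Step 2: max=59/9, min=6, spread=5/9
Step 3: max=689/108, min=6, spread=41/108
  -> spread < 1/2 first at step 3
Step 4: max=81977/12960, min=6, spread=4217/12960
Step 5: max=4874749/777600, min=21679/3600, spread=38417/155520
Step 6: max=291136211/46656000, min=434597/72000, spread=1903471/9331200
Step 7: max=17397149089/2799360000, min=13075759/2160000, spread=18038617/111974400
Step 8: max=1041037782851/167961600000, min=1179326759/194400000, spread=883978523/6718464000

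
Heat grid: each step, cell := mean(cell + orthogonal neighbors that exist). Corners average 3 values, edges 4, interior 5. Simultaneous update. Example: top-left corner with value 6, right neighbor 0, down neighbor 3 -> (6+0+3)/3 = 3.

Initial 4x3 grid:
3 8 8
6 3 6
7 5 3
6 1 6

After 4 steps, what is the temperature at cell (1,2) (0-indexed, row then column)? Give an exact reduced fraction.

Step 1: cell (1,2) = 5
Step 2: cell (1,2) = 86/15
Step 3: cell (1,2) = 9401/1800
Step 4: cell (1,2) = 288587/54000
Full grid after step 4:
  176027/32400 89993/16000 360179/64800
  1148473/216000 25959/5000 288587/54000
  1051993/216000 18413/3750 254717/54000
  77371/16200 650467/144000 294359/64800

Answer: 288587/54000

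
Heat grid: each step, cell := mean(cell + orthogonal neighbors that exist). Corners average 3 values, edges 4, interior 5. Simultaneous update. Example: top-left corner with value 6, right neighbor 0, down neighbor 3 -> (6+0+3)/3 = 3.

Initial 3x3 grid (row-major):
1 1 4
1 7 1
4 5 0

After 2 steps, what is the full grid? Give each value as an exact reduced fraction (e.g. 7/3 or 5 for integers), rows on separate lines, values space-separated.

After step 1:
  1 13/4 2
  13/4 3 3
  10/3 4 2
After step 2:
  5/2 37/16 11/4
  127/48 33/10 5/2
  127/36 37/12 3

Answer: 5/2 37/16 11/4
127/48 33/10 5/2
127/36 37/12 3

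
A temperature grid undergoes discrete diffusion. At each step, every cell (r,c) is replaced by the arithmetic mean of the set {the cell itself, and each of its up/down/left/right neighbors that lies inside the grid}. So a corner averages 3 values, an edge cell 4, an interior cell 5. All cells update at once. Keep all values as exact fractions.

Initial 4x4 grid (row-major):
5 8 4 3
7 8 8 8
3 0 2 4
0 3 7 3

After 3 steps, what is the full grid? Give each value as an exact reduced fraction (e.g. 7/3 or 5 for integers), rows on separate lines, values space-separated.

After step 1:
  20/3 25/4 23/4 5
  23/4 31/5 6 23/4
  5/2 16/5 21/5 17/4
  2 5/2 15/4 14/3
After step 2:
  56/9 373/60 23/4 11/2
  1267/240 137/25 279/50 21/4
  269/80 93/25 107/25 283/60
  7/3 229/80 907/240 38/9
After step 3:
  12757/2160 10651/1800 3457/600 11/2
  36619/7200 31531/6000 1317/250 3157/600
  2939/800 3941/1000 26491/6000 8311/1800
  1027/360 2539/800 27259/7200 9157/2160

Answer: 12757/2160 10651/1800 3457/600 11/2
36619/7200 31531/6000 1317/250 3157/600
2939/800 3941/1000 26491/6000 8311/1800
1027/360 2539/800 27259/7200 9157/2160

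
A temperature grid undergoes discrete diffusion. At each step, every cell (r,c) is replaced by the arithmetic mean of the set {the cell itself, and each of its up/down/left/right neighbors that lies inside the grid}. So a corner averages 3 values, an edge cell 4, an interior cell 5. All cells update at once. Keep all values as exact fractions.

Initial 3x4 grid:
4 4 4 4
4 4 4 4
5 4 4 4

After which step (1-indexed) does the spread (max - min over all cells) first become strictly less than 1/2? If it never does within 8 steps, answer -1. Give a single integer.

Answer: 1

Derivation:
Step 1: max=13/3, min=4, spread=1/3
  -> spread < 1/2 first at step 1
Step 2: max=77/18, min=4, spread=5/18
Step 3: max=905/216, min=4, spread=41/216
Step 4: max=107897/25920, min=4, spread=4217/25920
Step 5: max=6429949/1555200, min=28879/7200, spread=38417/311040
Step 6: max=384448211/93312000, min=578597/144000, spread=1903471/18662400
Step 7: max=22995869089/5598720000, min=17395759/4320000, spread=18038617/223948800
Step 8: max=1376960982851/335923200000, min=1568126759/388800000, spread=883978523/13436928000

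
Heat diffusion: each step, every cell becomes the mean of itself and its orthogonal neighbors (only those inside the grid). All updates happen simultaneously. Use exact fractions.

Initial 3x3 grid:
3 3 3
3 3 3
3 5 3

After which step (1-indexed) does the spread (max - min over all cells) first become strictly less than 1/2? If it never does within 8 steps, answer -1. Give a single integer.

Step 1: max=11/3, min=3, spread=2/3
Step 2: max=427/120, min=3, spread=67/120
Step 3: max=3677/1080, min=307/100, spread=1807/5400
  -> spread < 1/2 first at step 3
Step 4: max=1453963/432000, min=8461/2700, spread=33401/144000
Step 5: max=12893933/3888000, min=853391/270000, spread=3025513/19440000
Step 6: max=5130526867/1555200000, min=45955949/14400000, spread=53531/497664
Step 7: max=305968925849/93312000000, min=12455116051/3888000000, spread=450953/5971968
Step 8: max=18305063560603/5598720000000, min=1500688610519/466560000000, spread=3799043/71663616

Answer: 3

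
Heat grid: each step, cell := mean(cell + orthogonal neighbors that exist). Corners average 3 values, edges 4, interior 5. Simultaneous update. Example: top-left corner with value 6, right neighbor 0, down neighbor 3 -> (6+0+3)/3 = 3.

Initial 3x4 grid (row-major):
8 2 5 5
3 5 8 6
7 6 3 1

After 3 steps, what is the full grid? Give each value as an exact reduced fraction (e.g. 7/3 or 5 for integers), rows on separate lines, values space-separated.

Answer: 10703/2160 18211/3600 1126/225 2711/540
74759/14400 14993/3000 29701/6000 8593/1800
5569/1080 36497/7200 33857/7200 9839/2160

Derivation:
After step 1:
  13/3 5 5 16/3
  23/4 24/5 27/5 5
  16/3 21/4 9/2 10/3
After step 2:
  181/36 287/60 311/60 46/9
  1213/240 131/25 247/50 143/30
  49/9 1193/240 1109/240 77/18
After step 3:
  10703/2160 18211/3600 1126/225 2711/540
  74759/14400 14993/3000 29701/6000 8593/1800
  5569/1080 36497/7200 33857/7200 9839/2160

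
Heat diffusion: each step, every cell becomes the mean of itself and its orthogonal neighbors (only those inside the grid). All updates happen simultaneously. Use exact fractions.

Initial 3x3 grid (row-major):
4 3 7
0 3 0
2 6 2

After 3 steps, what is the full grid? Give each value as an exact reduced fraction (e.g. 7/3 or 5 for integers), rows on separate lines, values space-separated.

Answer: 3037/1080 45293/14400 6809/2160
13331/4800 5647/2000 619/200
2837/1080 41293/14400 6169/2160

Derivation:
After step 1:
  7/3 17/4 10/3
  9/4 12/5 3
  8/3 13/4 8/3
After step 2:
  53/18 739/240 127/36
  193/80 303/100 57/20
  49/18 659/240 107/36
After step 3:
  3037/1080 45293/14400 6809/2160
  13331/4800 5647/2000 619/200
  2837/1080 41293/14400 6169/2160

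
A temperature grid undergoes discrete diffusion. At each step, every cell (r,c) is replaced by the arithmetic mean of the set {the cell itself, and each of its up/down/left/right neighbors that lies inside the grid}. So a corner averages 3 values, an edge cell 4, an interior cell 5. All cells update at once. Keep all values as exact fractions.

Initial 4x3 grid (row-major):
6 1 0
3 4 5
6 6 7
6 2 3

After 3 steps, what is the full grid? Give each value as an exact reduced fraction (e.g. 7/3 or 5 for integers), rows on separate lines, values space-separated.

After step 1:
  10/3 11/4 2
  19/4 19/5 4
  21/4 5 21/4
  14/3 17/4 4
After step 2:
  65/18 713/240 35/12
  257/60 203/50 301/80
  59/12 471/100 73/16
  85/18 215/48 9/2
After step 3:
  7823/2160 48811/14400 193/60
  949/225 1484/375 9181/2400
  16769/3600 13637/3000 3507/800
  2033/432 66281/14400 325/72

Answer: 7823/2160 48811/14400 193/60
949/225 1484/375 9181/2400
16769/3600 13637/3000 3507/800
2033/432 66281/14400 325/72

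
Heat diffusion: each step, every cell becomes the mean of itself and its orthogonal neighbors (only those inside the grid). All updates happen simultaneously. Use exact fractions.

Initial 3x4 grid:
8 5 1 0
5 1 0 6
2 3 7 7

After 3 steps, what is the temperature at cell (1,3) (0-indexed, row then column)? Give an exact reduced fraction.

Step 1: cell (1,3) = 13/4
Step 2: cell (1,3) = 61/16
Step 3: cell (1,3) = 16627/4800
Full grid after step 3:
  2911/720 8461/2400 20663/7200 635/216
  6977/1800 20729/6000 1707/500 16627/4800
  3949/1080 13129/3600 3461/900 1847/432

Answer: 16627/4800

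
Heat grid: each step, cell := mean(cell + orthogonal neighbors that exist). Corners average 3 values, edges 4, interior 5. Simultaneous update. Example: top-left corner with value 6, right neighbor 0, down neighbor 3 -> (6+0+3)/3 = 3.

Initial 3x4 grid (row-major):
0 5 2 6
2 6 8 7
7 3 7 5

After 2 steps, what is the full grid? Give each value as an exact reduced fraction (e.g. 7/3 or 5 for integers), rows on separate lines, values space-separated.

Answer: 28/9 469/120 39/8 67/12
893/240 471/100 283/50 143/24
9/2 203/40 143/24 223/36

Derivation:
After step 1:
  7/3 13/4 21/4 5
  15/4 24/5 6 13/2
  4 23/4 23/4 19/3
After step 2:
  28/9 469/120 39/8 67/12
  893/240 471/100 283/50 143/24
  9/2 203/40 143/24 223/36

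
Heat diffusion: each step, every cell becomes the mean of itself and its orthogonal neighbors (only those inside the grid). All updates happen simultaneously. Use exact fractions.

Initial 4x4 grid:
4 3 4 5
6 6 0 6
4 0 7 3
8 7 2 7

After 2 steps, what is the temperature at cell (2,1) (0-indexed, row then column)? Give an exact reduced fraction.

Step 1: cell (2,1) = 24/5
Step 2: cell (2,1) = 379/100
Full grid after step 2:
  163/36 175/48 337/80 23/6
  101/24 433/100 33/10 377/80
  619/120 379/100 233/50 313/80
  181/36 317/60 41/10 31/6

Answer: 379/100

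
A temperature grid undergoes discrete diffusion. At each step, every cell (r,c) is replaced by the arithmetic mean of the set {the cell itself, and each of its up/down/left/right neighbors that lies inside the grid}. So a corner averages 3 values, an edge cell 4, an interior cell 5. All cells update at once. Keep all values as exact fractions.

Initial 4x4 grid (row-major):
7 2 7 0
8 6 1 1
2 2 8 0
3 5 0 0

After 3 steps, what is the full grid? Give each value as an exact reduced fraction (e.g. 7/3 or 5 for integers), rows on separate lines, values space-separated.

Answer: 5309/1080 3361/720 11513/3600 5911/2160
1763/360 12029/3000 829/240 15031/7200
7049/1800 4651/1200 2539/1000 1791/800
7901/2160 21551/7200 6373/2400 607/360

Derivation:
After step 1:
  17/3 11/2 5/2 8/3
  23/4 19/5 23/5 1/2
  15/4 23/5 11/5 9/4
  10/3 5/2 13/4 0
After step 2:
  203/36 131/30 229/60 17/9
  569/120 97/20 68/25 601/240
  523/120 337/100 169/50 99/80
  115/36 821/240 159/80 11/6
After step 3:
  5309/1080 3361/720 11513/3600 5911/2160
  1763/360 12029/3000 829/240 15031/7200
  7049/1800 4651/1200 2539/1000 1791/800
  7901/2160 21551/7200 6373/2400 607/360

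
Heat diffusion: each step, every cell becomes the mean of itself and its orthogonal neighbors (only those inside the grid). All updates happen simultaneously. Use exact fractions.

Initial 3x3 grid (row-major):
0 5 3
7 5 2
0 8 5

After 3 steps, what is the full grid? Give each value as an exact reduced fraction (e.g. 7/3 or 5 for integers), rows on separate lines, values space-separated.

After step 1:
  4 13/4 10/3
  3 27/5 15/4
  5 9/2 5
After step 2:
  41/12 959/240 31/9
  87/20 199/50 1049/240
  25/6 199/40 53/12
After step 3:
  941/240 53413/14400 1063/270
  2387/600 13003/3000 58363/14400
  1619/360 10523/2400 367/80

Answer: 941/240 53413/14400 1063/270
2387/600 13003/3000 58363/14400
1619/360 10523/2400 367/80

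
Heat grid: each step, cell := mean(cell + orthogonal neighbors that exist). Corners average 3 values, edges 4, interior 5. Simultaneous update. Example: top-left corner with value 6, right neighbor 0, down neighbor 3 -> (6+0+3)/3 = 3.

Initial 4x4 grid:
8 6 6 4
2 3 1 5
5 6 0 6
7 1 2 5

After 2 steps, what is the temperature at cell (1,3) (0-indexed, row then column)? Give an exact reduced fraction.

Step 1: cell (1,3) = 4
Step 2: cell (1,3) = 4
Full grid after step 2:
  187/36 71/15 9/2 53/12
  553/120 397/100 357/100 4
  101/24 93/25 3 23/6
  40/9 10/3 10/3 31/9

Answer: 4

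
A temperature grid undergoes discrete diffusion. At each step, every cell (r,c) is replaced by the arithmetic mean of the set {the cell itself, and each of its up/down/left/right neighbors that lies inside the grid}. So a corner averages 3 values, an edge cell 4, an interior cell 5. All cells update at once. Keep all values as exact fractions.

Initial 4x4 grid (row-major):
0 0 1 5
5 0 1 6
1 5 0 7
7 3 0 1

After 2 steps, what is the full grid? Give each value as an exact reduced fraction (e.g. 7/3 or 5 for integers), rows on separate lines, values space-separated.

Answer: 41/36 22/15 19/10 7/2
37/15 147/100 129/50 277/80
43/15 297/100 21/10 811/240
143/36 613/240 601/240 43/18

Derivation:
After step 1:
  5/3 1/4 7/4 4
  3/2 11/5 8/5 19/4
  9/2 9/5 13/5 7/2
  11/3 15/4 1 8/3
After step 2:
  41/36 22/15 19/10 7/2
  37/15 147/100 129/50 277/80
  43/15 297/100 21/10 811/240
  143/36 613/240 601/240 43/18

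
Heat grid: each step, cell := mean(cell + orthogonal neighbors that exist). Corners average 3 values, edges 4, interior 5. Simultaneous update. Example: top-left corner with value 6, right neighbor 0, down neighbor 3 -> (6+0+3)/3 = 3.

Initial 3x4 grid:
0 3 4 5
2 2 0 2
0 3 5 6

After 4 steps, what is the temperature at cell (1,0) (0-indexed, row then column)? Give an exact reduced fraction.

Answer: 416447/216000

Derivation:
Step 1: cell (1,0) = 1
Step 2: cell (1,0) = 19/12
Step 3: cell (1,0) = 6313/3600
Step 4: cell (1,0) = 416447/216000
Full grid after step 4:
  124741/64800 490117/216000 601777/216000 404777/129600
  416447/216000 412391/180000 344269/120000 309967/96000
  65033/32400 64499/27000 79519/27000 425527/129600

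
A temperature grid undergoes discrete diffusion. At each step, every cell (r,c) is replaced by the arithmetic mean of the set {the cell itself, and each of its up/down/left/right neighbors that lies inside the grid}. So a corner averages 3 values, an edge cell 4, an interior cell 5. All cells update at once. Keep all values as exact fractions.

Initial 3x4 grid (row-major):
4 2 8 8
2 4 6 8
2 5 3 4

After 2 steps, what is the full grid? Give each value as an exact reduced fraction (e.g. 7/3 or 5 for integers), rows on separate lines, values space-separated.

After step 1:
  8/3 9/2 6 8
  3 19/5 29/5 13/2
  3 7/2 9/2 5
After step 2:
  61/18 509/120 243/40 41/6
  187/60 103/25 133/25 253/40
  19/6 37/10 47/10 16/3

Answer: 61/18 509/120 243/40 41/6
187/60 103/25 133/25 253/40
19/6 37/10 47/10 16/3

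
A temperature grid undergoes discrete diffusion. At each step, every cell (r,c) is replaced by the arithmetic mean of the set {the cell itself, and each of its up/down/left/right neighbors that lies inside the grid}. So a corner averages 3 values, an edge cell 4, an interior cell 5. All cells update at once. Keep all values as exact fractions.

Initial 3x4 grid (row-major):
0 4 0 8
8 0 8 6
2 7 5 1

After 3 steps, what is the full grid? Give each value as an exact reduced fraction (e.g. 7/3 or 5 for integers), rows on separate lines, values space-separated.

After step 1:
  4 1 5 14/3
  5/2 27/5 19/5 23/4
  17/3 7/2 21/4 4
After step 2:
  5/2 77/20 217/60 185/36
  527/120 81/25 126/25 1093/240
  35/9 1189/240 331/80 5
After step 3:
  1289/360 1981/600 15881/3600 9583/2160
  25237/7200 25771/6000 12353/3000 71039/14400
  9529/2160 29197/7200 11479/2400 1643/360

Answer: 1289/360 1981/600 15881/3600 9583/2160
25237/7200 25771/6000 12353/3000 71039/14400
9529/2160 29197/7200 11479/2400 1643/360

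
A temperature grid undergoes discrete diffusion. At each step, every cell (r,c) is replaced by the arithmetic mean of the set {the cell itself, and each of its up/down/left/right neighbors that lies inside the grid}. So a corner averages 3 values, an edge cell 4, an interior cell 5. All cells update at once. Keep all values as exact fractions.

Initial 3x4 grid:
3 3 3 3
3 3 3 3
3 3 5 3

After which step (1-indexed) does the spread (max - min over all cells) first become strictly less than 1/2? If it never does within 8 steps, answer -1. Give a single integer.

Answer: 3

Derivation:
Step 1: max=11/3, min=3, spread=2/3
Step 2: max=211/60, min=3, spread=31/60
Step 3: max=1831/540, min=3, spread=211/540
  -> spread < 1/2 first at step 3
Step 4: max=178897/54000, min=2747/900, spread=14077/54000
Step 5: max=1598407/486000, min=165683/54000, spread=5363/24300
Step 6: max=47480809/14580000, min=92869/30000, spread=93859/583200
Step 7: max=2834674481/874800000, min=151136467/48600000, spread=4568723/34992000
Step 8: max=169244435629/52488000000, min=4555618889/1458000000, spread=8387449/83980800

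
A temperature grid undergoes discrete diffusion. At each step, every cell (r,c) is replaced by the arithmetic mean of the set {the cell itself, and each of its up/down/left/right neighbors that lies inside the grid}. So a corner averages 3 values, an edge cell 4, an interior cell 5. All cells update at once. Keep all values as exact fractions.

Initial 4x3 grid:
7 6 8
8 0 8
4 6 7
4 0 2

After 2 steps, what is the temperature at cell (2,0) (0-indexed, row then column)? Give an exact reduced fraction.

Step 1: cell (2,0) = 11/2
Step 2: cell (2,0) = 979/240
Full grid after step 2:
  17/3 1511/240 55/9
  457/80 99/20 733/120
  979/240 93/20 179/40
  67/18 181/60 47/12

Answer: 979/240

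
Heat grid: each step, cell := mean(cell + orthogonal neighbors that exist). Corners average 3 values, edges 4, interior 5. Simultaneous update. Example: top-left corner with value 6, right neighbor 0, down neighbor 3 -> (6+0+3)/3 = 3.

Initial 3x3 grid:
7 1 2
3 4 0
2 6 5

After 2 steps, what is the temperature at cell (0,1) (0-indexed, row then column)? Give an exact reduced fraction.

Answer: 329/120

Derivation:
Step 1: cell (0,1) = 7/2
Step 2: cell (0,1) = 329/120
Full grid after step 2:
  67/18 329/120 29/12
  53/15 173/50 613/240
  143/36 863/240 32/9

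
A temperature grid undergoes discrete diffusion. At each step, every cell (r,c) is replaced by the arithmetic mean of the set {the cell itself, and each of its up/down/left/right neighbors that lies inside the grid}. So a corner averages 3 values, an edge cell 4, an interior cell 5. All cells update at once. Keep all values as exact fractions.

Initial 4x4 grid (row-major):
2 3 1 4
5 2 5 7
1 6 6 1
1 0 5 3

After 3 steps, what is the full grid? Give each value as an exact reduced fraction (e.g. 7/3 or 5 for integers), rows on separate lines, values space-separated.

Answer: 1643/540 22229/7200 1739/480 2729/720
20639/7200 2611/750 7491/2000 121/30
20863/7200 3743/1200 1917/500 1177/300
1037/432 674/225 339/100 167/45

Derivation:
After step 1:
  10/3 2 13/4 4
  5/2 21/5 21/5 17/4
  13/4 3 23/5 17/4
  2/3 3 7/2 3
After step 2:
  47/18 767/240 269/80 23/6
  797/240 159/50 41/10 167/40
  113/48 361/100 391/100 161/40
  83/36 61/24 141/40 43/12
After step 3:
  1643/540 22229/7200 1739/480 2729/720
  20639/7200 2611/750 7491/2000 121/30
  20863/7200 3743/1200 1917/500 1177/300
  1037/432 674/225 339/100 167/45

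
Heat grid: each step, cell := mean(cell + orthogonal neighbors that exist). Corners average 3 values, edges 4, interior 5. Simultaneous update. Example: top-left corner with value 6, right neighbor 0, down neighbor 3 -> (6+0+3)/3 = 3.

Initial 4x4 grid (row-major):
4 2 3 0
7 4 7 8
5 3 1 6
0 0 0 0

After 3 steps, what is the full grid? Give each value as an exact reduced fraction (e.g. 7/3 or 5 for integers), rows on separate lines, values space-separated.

After step 1:
  13/3 13/4 3 11/3
  5 23/5 23/5 21/4
  15/4 13/5 17/5 15/4
  5/3 3/4 1/4 2
After step 2:
  151/36 911/240 871/240 143/36
  1061/240 401/100 417/100 259/60
  781/240 151/50 73/25 18/5
  37/18 79/60 8/5 2
After step 3:
  1117/270 28133/7200 28021/7200 8581/2160
  28583/7200 233/60 4571/1200 14453/3600
  22951/7200 697/240 1531/500 3851/1200
  4771/2160 7193/3600 2351/1200 12/5

Answer: 1117/270 28133/7200 28021/7200 8581/2160
28583/7200 233/60 4571/1200 14453/3600
22951/7200 697/240 1531/500 3851/1200
4771/2160 7193/3600 2351/1200 12/5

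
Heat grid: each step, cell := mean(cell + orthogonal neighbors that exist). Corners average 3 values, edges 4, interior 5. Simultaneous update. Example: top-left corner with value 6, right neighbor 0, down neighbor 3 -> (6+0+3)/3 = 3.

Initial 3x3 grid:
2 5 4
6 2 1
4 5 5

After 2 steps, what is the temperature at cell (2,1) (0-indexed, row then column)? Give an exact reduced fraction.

Answer: 247/60

Derivation:
Step 1: cell (2,1) = 4
Step 2: cell (2,1) = 247/60
Full grid after step 2:
  133/36 883/240 115/36
  499/120 351/100 69/20
  25/6 247/60 32/9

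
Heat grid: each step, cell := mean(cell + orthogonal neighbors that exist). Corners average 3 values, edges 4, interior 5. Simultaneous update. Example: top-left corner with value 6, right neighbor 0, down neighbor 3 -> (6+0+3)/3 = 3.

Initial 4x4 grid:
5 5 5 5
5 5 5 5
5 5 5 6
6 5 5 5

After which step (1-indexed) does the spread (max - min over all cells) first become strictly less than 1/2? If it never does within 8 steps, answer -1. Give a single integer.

Step 1: max=16/3, min=5, spread=1/3
  -> spread < 1/2 first at step 1
Step 2: max=95/18, min=5, spread=5/18
Step 3: max=11267/2160, min=5, spread=467/2160
Step 4: max=335657/64800, min=1447/288, spread=5041/32400
Step 5: max=10062491/1944000, min=3149/625, spread=1339207/9720000
Step 6: max=301027769/58320000, min=32724023/6480000, spread=3255781/29160000
Step 7: max=9019857467/1749600000, min=196780817/38880000, spread=82360351/874800000
Step 8: max=270171489857/52488000000, min=1970535809/388800000, spread=2074577821/26244000000

Answer: 1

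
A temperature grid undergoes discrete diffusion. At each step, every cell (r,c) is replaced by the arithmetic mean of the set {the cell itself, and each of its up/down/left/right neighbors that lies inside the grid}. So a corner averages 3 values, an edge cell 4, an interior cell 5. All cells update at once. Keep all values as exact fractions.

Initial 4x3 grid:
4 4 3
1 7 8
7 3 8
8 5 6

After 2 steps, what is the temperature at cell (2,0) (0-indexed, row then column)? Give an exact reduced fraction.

Answer: 133/24

Derivation:
Step 1: cell (2,0) = 19/4
Step 2: cell (2,0) = 133/24
Full grid after step 2:
  49/12 171/40 16/3
  171/40 527/100 447/80
  133/24 271/50 301/48
  203/36 49/8 217/36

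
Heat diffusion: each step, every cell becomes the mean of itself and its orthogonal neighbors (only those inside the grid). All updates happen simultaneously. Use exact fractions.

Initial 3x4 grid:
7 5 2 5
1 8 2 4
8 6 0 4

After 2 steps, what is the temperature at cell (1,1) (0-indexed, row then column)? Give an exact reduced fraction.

Answer: 123/25

Derivation:
Step 1: cell (1,1) = 22/5
Step 2: cell (1,1) = 123/25
Full grid after step 2:
  95/18 133/30 119/30 131/36
  74/15 123/25 357/100 797/240
  11/2 179/40 431/120 113/36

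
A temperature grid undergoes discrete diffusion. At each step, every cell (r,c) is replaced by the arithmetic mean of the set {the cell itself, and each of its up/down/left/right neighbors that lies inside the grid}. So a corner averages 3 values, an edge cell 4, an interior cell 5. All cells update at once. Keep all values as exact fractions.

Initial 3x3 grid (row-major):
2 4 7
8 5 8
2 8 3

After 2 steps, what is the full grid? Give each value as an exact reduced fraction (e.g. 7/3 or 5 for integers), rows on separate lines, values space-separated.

After step 1:
  14/3 9/2 19/3
  17/4 33/5 23/4
  6 9/2 19/3
After step 2:
  161/36 221/40 199/36
  1291/240 128/25 1501/240
  59/12 703/120 199/36

Answer: 161/36 221/40 199/36
1291/240 128/25 1501/240
59/12 703/120 199/36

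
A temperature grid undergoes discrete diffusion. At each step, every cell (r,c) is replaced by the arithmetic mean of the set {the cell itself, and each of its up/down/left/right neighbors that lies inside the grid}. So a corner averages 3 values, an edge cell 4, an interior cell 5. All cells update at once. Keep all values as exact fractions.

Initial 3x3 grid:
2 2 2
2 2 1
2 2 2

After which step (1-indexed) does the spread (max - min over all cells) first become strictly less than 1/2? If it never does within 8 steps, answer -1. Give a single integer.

Answer: 1

Derivation:
Step 1: max=2, min=5/3, spread=1/3
  -> spread < 1/2 first at step 1
Step 2: max=2, min=413/240, spread=67/240
Step 3: max=393/200, min=3883/2160, spread=1807/10800
Step 4: max=10439/5400, min=1570037/864000, spread=33401/288000
Step 5: max=1036609/540000, min=14322067/7776000, spread=3025513/38880000
Step 6: max=54844051/28800000, min=5755873133/3110400000, spread=53531/995328
Step 7: max=14760883949/7776000000, min=347215074151/186624000000, spread=450953/11943936
Step 8: max=1765231389481/933120000000, min=20885976439397/11197440000000, spread=3799043/143327232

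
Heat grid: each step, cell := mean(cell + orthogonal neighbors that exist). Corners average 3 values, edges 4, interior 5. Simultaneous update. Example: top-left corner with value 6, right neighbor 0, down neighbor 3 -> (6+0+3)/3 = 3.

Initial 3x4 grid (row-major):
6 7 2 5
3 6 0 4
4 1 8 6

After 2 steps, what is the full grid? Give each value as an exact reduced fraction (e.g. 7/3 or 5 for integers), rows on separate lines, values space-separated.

Answer: 46/9 1049/240 197/48 131/36
323/80 443/100 92/25 209/48
73/18 437/120 37/8 9/2

Derivation:
After step 1:
  16/3 21/4 7/2 11/3
  19/4 17/5 4 15/4
  8/3 19/4 15/4 6
After step 2:
  46/9 1049/240 197/48 131/36
  323/80 443/100 92/25 209/48
  73/18 437/120 37/8 9/2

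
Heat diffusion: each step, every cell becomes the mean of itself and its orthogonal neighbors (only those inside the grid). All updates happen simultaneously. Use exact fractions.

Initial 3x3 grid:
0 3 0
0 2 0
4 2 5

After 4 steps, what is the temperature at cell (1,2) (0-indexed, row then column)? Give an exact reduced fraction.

Step 1: cell (1,2) = 7/4
Step 2: cell (1,2) = 389/240
Step 3: cell (1,2) = 26023/14400
Step 4: cell (1,2) = 1501181/864000
Full grid after step 4:
  21077/14400 412477/288000 343/225
  239551/144000 630847/360000 1501181/864000
  84731/43200 1717931/864000 65917/32400

Answer: 1501181/864000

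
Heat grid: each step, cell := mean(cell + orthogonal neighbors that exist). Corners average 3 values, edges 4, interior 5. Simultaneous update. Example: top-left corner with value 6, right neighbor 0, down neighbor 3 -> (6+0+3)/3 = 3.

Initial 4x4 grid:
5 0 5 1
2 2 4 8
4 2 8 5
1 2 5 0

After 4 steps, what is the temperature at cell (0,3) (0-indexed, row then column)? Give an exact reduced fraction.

Answer: 260347/64800

Derivation:
Step 1: cell (0,3) = 14/3
Step 2: cell (0,3) = 35/9
Step 3: cell (0,3) = 9169/2160
Step 4: cell (0,3) = 260347/64800
Full grid after step 4:
  4679/1620 332773/108000 81373/21600 260347/64800
  303043/108000 37457/11250 136037/36000 185723/43200
  316651/108000 576743/180000 22252/5625 905639/216000
  182309/64800 700937/216000 798929/216000 33511/8100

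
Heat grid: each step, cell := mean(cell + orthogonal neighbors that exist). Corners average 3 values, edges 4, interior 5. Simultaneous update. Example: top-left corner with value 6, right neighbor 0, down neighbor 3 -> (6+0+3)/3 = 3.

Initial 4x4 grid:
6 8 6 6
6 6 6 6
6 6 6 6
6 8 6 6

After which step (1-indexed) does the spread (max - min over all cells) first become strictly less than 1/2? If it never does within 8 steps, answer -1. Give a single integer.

Step 1: max=20/3, min=6, spread=2/3
Step 2: max=391/60, min=6, spread=31/60
Step 3: max=3451/540, min=913/150, spread=821/2700
  -> spread < 1/2 first at step 3
Step 4: max=102817/16200, min=27547/4500, spread=18239/81000
Step 5: max=615479/97200, min=830689/135000, spread=434573/2430000
Step 6: max=92089669/14580000, min=4999883/810000, spread=83671/583200
Step 7: max=2757947851/437400000, min=751802173/121500000, spread=257300141/2187000000
Step 8: max=13772744219/2187000000, min=22594525567/3645000000, spread=540072197/5467500000

Answer: 3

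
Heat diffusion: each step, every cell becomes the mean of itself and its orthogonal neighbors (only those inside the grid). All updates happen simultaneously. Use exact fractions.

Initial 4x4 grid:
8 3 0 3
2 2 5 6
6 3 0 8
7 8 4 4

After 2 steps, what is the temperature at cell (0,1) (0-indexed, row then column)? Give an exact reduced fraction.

Answer: 10/3

Derivation:
Step 1: cell (0,1) = 13/4
Step 2: cell (0,1) = 10/3
Full grid after step 2:
  145/36 10/3 29/10 15/4
  49/12 343/100 357/100 39/10
  99/20 104/25 189/50 29/6
  17/3 203/40 113/24 83/18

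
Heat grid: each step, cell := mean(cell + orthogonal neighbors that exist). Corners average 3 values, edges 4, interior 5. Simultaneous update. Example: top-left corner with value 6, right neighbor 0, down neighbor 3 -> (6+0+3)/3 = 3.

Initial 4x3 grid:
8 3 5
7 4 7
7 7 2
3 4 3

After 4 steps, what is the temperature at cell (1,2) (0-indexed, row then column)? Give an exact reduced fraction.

Step 1: cell (1,2) = 9/2
Step 2: cell (1,2) = 397/80
Step 3: cell (1,2) = 11603/2400
Step 4: cell (1,2) = 356861/72000
Full grid after step 4:
  60289/10800 96769/18000 109703/21600
  2769/500 312443/60000 356861/72000
  280657/54000 1780883/360000 331501/72000
  640703/129600 3984067/864000 191251/43200

Answer: 356861/72000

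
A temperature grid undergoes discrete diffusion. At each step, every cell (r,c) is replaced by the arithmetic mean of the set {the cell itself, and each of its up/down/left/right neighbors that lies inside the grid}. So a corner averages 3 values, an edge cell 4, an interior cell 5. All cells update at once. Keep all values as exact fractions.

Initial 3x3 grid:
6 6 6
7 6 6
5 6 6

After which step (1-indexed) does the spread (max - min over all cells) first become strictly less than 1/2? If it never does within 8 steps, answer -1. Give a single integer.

Answer: 2

Derivation:
Step 1: max=19/3, min=23/4, spread=7/12
Step 2: max=92/15, min=71/12, spread=13/60
  -> spread < 1/2 first at step 2
Step 3: max=827/135, min=28573/4800, spread=7483/43200
Step 4: max=656221/108000, min=258143/43200, spread=21727/216000
Step 5: max=5899711/972000, min=34557319/5760000, spread=10906147/155520000
Step 6: max=706040059/116640000, min=933825287/155520000, spread=36295/746496
Step 7: max=10582115837/1749600000, min=56119437589/9331200000, spread=305773/8957952
Step 8: max=2537032579381/419904000000, min=3369293694383/559872000000, spread=2575951/107495424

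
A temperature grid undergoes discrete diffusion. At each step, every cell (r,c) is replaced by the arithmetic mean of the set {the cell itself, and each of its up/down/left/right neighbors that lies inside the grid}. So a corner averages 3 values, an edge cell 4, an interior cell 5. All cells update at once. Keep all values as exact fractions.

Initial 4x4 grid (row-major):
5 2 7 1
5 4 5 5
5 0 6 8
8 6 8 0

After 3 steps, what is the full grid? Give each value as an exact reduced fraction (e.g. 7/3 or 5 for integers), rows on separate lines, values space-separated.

After step 1:
  4 9/2 15/4 13/3
  19/4 16/5 27/5 19/4
  9/2 21/5 27/5 19/4
  19/3 11/2 5 16/3
After step 2:
  53/12 309/80 1079/240 77/18
  329/80 441/100 9/2 577/120
  1187/240 114/25 99/20 607/120
  49/9 631/120 637/120 181/36
After step 3:
  1487/360 3437/800 6169/1440 9779/2160
  3577/800 4289/1000 27797/6000 839/180
  34313/7200 28949/6000 7313/1500 893/180
  11267/2160 9257/1800 1849/360 2771/540

Answer: 1487/360 3437/800 6169/1440 9779/2160
3577/800 4289/1000 27797/6000 839/180
34313/7200 28949/6000 7313/1500 893/180
11267/2160 9257/1800 1849/360 2771/540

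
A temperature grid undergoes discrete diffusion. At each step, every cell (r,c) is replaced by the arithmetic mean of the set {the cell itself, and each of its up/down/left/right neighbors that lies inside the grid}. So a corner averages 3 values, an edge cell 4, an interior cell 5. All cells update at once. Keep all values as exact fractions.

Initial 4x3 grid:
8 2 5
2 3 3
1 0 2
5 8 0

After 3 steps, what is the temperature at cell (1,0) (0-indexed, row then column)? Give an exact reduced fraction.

Step 1: cell (1,0) = 7/2
Step 2: cell (1,0) = 23/8
Step 3: cell (1,0) = 1999/600
Full grid after step 3:
  31/9 25853/7200 173/54
  1999/600 8557/3000 10819/3600
  5257/1800 5953/2000 8989/3600
  7243/2160 14027/4800 6323/2160

Answer: 1999/600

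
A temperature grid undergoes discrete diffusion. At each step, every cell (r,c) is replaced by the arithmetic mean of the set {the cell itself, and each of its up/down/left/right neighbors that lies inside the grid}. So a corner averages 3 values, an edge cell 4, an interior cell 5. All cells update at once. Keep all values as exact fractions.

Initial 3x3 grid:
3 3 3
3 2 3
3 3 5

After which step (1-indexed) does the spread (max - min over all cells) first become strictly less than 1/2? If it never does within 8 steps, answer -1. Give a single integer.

Answer: 3

Derivation:
Step 1: max=11/3, min=11/4, spread=11/12
Step 2: max=61/18, min=17/6, spread=5/9
Step 3: max=3509/1080, min=1033/360, spread=41/108
  -> spread < 1/2 first at step 3
Step 4: max=205483/64800, min=62711/21600, spread=347/1296
Step 5: max=12159101/3888000, min=3809617/1296000, spread=2921/15552
Step 6: max=722415547/233280000, min=230550599/77760000, spread=24611/186624
Step 7: max=43067855309/13996800000, min=13924016353/4665600000, spread=207329/2239488
Step 8: max=2572184335723/839808000000, min=839200663991/279936000000, spread=1746635/26873856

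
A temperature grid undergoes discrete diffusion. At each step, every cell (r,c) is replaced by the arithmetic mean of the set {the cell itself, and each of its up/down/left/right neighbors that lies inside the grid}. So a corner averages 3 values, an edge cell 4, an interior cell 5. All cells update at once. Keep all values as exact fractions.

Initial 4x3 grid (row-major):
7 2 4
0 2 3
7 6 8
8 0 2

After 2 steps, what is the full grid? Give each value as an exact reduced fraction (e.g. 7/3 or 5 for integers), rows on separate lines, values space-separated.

After step 1:
  3 15/4 3
  4 13/5 17/4
  21/4 23/5 19/4
  5 4 10/3
After step 2:
  43/12 247/80 11/3
  297/80 96/25 73/20
  377/80 106/25 127/30
  19/4 127/30 145/36

Answer: 43/12 247/80 11/3
297/80 96/25 73/20
377/80 106/25 127/30
19/4 127/30 145/36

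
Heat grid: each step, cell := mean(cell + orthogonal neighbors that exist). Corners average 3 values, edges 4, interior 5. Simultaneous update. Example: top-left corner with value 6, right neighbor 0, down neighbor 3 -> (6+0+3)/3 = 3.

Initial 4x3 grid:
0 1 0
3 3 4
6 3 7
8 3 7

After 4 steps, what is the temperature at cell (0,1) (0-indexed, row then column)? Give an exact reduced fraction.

Answer: 87709/36000

Derivation:
Step 1: cell (0,1) = 1
Step 2: cell (0,1) = 17/10
Step 3: cell (0,1) = 1271/600
Step 4: cell (0,1) = 87709/36000
Full grid after step 4:
  79441/32400 87709/36000 166807/64800
  171311/54000 191149/60000 712369/216000
  28397/6750 1544119/360000 930829/216000
  626039/129600 4243331/864000 635789/129600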